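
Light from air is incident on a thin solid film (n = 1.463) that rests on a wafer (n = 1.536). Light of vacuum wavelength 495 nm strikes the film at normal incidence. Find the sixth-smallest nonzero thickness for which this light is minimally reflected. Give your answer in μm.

0.930 μm

Ray reflecting at the top interface goes from n = 1.0 toward n = 1.463: a half-wave phase shift.
Ray reflecting at the bottom interface goes from n = 1.463 toward n = 1.536: a half-wave phase shift.
The two reflections carry the same phase change, so no net offset.
With no net inversion, destructive interference in reflection requires 2 n t = (m + ½) λ.
The sixth-smallest nonzero thickness corresponds to m = 5: t = (m + ½) λ / (2 n) = 5.50 × 495 / (2 × 1.463) = 930 nm.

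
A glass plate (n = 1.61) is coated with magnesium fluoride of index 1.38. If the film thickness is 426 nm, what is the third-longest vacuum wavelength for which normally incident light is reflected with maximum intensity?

392 nm

Ray reflecting at the top interface goes from n = 1.0 toward n = 1.38: a half-wave phase shift.
At the lower boundary (n = 1.38 to n = 1.61) the reflected ray undergoes a half-wave phase shift.
Net: no relative phase inversion (both shifts match).
For maximum reflection here: 2 n t = m λ.
λ = 2 n t / m. The third-longest wavelength is m = 3: λ = 2 × 1.38 × 426 / 3.00 = 392 nm.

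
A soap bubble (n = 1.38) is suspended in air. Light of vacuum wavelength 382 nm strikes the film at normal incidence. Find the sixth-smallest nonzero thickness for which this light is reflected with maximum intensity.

761 nm

Top surface (1.0 → 1.38): reflection off a higher-index medium gives a half-wave phase shift.
At the lower boundary (n = 1.38 to n = 1.0) the reflected ray undergoes no phase shift.
The two reflections differ by half a wavelength.
With one net inversion, constructive interference in reflection requires 2 n t = (m + ½) λ.
The sixth-smallest nonzero thickness corresponds to m = 5: t = (m + ½) λ / (2 n) = 5.50 × 382 / (2 × 1.38) = 761 nm.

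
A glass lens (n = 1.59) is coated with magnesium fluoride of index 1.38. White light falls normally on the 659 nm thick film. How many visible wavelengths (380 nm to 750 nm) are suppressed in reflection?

Top surface (1.0 → 1.38): reflection off a higher-index medium gives a half-wave phase shift.
Bottom surface (1.38 → 1.59): reflection off a higher-index medium gives a half-wave phase shift.
Zero or two π shifts → no net half-wave offset.
So the condition for destructive reflection is 2 n t = (m + ½) λ.
λ = 2 n t / (m + ½) = 1819 / (m + ½) nm.
m=1: 1213 nm (IR); m=2: 728 nm (visible); m=3: 520 nm (visible); m=4: 404 nm (visible); m=5: 331 nm (UV).

3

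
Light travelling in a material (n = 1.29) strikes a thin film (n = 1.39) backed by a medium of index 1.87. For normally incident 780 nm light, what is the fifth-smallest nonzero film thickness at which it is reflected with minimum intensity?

1263 nm

Top surface (1.29 → 1.39): reflection off a higher-index medium gives a half-wave phase shift.
Bottom surface (1.39 → 1.87): reflection off a higher-index medium gives a half-wave phase shift.
The two reflections carry the same phase change, so no net offset.
With no net inversion, destructive interference in reflection requires 2 n t = (m + ½) λ.
The fifth-smallest nonzero thickness corresponds to m = 4: t = (m + ½) λ / (2 n) = 4.50 × 780 / (2 × 1.39) = 1263 nm.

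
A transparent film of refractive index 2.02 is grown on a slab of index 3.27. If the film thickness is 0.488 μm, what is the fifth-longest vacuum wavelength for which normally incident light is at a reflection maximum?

At the upper boundary (n = 1.0 to n = 2.02) the reflected ray undergoes a half-wave phase shift.
At the lower boundary (n = 2.02 to n = 3.27) the reflected ray undergoes a half-wave phase shift.
The two reflections carry the same phase change, so no net offset.
So the condition for constructive reflection is 2 n t = m λ.
λ = 2 n t / m. The fifth-longest wavelength is m = 5: λ = 2 × 2.02 × 488 / 5.00 = 394 nm.

394 nm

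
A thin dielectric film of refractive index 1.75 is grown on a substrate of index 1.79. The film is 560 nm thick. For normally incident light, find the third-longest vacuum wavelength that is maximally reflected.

653 nm

Top surface (1.0 → 1.75): reflection off a higher-index medium gives a half-wave phase shift.
Bottom surface (1.75 → 1.79): reflection off a higher-index medium gives a half-wave phase shift.
Net: no relative phase inversion (both shifts match).
With no net inversion, constructive interference in reflection requires 2 n t = m λ.
λ = 2 n t / m. The third-longest wavelength is m = 3: λ = 2 × 1.75 × 560 / 3.00 = 653 nm.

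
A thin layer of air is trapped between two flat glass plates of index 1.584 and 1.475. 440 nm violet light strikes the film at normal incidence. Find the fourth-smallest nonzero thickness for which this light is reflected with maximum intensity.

Ray reflecting at the top interface goes from n = 1.584 toward n = 1.0: no phase shift.
Bottom surface (1.0 → 1.475): reflection off a higher-index medium gives a half-wave phase shift.
The two reflections differ by half a wavelength.
With one net inversion, constructive interference in reflection requires 2 n t = (m + ½) λ.
The fourth-smallest nonzero thickness corresponds to m = 3: t = (m + ½) λ / (2 n) = 3.50 × 440 / (2 × 1.0) = 770 nm.

770 nm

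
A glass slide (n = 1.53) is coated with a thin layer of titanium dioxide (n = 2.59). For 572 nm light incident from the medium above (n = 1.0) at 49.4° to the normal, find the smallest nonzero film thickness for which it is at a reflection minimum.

115 nm

At the upper boundary (n = 1.0 to n = 2.59) the reflected ray undergoes a half-wave phase shift.
Bottom surface (2.59 → 1.53): reflection off a lower-index medium gives no phase shift.
Exactly one π shift → a net half-wave offset.
With one net inversion, destructive interference in reflection requires 2 n t cos θ_r = m λ.
Snell's law: 1.0 sin 49.4° = 2.59 sin θ_r → sin θ_r = 0.293, cos θ_r = 0.956.
Minimum nonzero at m = 1: t = λ / (2 n cos θ_r) = 572 / (2 × 2.59 × 0.956) = 115 nm.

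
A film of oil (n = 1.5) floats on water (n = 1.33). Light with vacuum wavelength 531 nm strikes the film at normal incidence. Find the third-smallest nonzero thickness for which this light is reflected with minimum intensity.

531 nm

Ray reflecting at the top interface goes from n = 1.0 toward n = 1.5: a half-wave phase shift.
Ray reflecting at the bottom interface goes from n = 1.5 toward n = 1.33: no phase shift.
Net: one phase inversion between the two reflected rays.
With one net inversion, destructive interference in reflection requires 2 n t = m λ.
The third-smallest nonzero thickness corresponds to m = 3: t = m λ / (2 n) = 3.00 × 531 / (2 × 1.5) = 531 nm.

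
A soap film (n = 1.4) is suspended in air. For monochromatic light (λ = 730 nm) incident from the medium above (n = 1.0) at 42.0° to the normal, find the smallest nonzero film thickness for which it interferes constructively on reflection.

Top surface (1.0 → 1.4): reflection off a higher-index medium gives a half-wave phase shift.
At the lower boundary (n = 1.4 to n = 1.0) the reflected ray undergoes no phase shift.
Net: one phase inversion between the two reflected rays.
For maximum reflection here: 2 n t cos θ_r = (m + ½) λ.
Snell's law: 1.0 sin 42.0° = 1.4 sin θ_r → sin θ_r = 0.478, cos θ_r = 0.878.
Minimum at m = 0: t = λ / (4 n cos θ_r) = 730 / (4 × 1.4 × 0.878) = 148 nm.

148 nm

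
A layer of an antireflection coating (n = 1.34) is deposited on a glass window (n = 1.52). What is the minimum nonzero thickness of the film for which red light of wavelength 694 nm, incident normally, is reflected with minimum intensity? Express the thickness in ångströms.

1295 Å

Top surface (1.0 → 1.34): reflection off a higher-index medium gives a half-wave phase shift.
At the lower boundary (n = 1.34 to n = 1.52) the reflected ray undergoes a half-wave phase shift.
Net: no relative phase inversion (both shifts match).
So the condition for destructive reflection is 2 n t = (m + ½) λ.
Minimum at m = 0: t = λ / (4 n) = 694 / (4 × 1.34) = 129 nm.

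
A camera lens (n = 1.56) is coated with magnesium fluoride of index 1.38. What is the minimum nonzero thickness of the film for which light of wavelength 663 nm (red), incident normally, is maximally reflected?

240 nm

Ray reflecting at the top interface goes from n = 1.0 toward n = 1.38: a half-wave phase shift.
Ray reflecting at the bottom interface goes from n = 1.38 toward n = 1.56: a half-wave phase shift.
Net: no relative phase inversion (both shifts match).
With no net inversion, constructive interference in reflection requires 2 n t = m λ.
Minimum nonzero at m = 1: t = λ / (2 n) = 663 / (2 × 1.38) = 240 nm.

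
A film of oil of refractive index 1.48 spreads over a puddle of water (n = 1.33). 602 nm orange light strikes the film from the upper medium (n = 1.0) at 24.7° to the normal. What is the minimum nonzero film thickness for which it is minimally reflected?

212 nm

Top surface (1.0 → 1.48): reflection off a higher-index medium gives a half-wave phase shift.
Ray reflecting at the bottom interface goes from n = 1.48 toward n = 1.33: no phase shift.
The two reflections differ by half a wavelength.
With one net inversion, destructive interference in reflection requires 2 n t cos θ_r = m λ.
Snell's law: 1.0 sin 24.7° = 1.48 sin θ_r → sin θ_r = 0.282, cos θ_r = 0.959.
Minimum nonzero at m = 1: t = λ / (2 n cos θ_r) = 602 / (2 × 1.48 × 0.959) = 212 nm.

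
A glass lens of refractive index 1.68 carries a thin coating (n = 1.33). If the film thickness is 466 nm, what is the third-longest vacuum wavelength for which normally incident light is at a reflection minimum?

496 nm

Ray reflecting at the top interface goes from n = 1.0 toward n = 1.33: a half-wave phase shift.
At the lower boundary (n = 1.33 to n = 1.68) the reflected ray undergoes a half-wave phase shift.
Net: no relative phase inversion (both shifts match).
So the condition for destructive reflection is 2 n t = (m + ½) λ.
λ = 2 n t / (m + ½). The third-longest wavelength is m = 2: λ = 2 × 1.33 × 466 / 2.50 = 496 nm.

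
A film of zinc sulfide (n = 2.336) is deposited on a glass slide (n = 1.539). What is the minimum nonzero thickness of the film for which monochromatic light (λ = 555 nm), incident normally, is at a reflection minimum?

119 nm

At the upper boundary (n = 1.0 to n = 2.336) the reflected ray undergoes a half-wave phase shift.
Bottom surface (2.336 → 1.539): reflection off a lower-index medium gives no phase shift.
Net: one phase inversion between the two reflected rays.
With one net inversion, destructive interference in reflection requires 2 n t = m λ.
Minimum nonzero at m = 1: t = λ / (2 n) = 555 / (2 × 2.336) = 119 nm.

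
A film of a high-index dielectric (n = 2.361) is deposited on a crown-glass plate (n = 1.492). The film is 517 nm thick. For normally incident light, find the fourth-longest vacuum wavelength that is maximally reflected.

Top surface (1.0 → 2.361): reflection off a higher-index medium gives a half-wave phase shift.
Bottom surface (2.361 → 1.492): reflection off a lower-index medium gives no phase shift.
The two reflections differ by half a wavelength.
So the condition for constructive reflection is 2 n t = (m + ½) λ.
λ = 2 n t / (m + ½). The fourth-longest wavelength is m = 3: λ = 2 × 2.361 × 517 / 3.50 = 698 nm.

698 nm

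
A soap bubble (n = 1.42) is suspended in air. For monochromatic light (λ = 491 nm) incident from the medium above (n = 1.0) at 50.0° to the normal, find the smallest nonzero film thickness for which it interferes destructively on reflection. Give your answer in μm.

Ray reflecting at the top interface goes from n = 1.0 toward n = 1.42: a half-wave phase shift.
Bottom surface (1.42 → 1.0): reflection off a lower-index medium gives no phase shift.
The two reflections differ by half a wavelength.
So the condition for destructive reflection is 2 n t cos θ_r = m λ.
Snell's law: 1.0 sin 50.0° = 1.42 sin θ_r → sin θ_r = 0.539, cos θ_r = 0.842.
Minimum nonzero at m = 1: t = λ / (2 n cos θ_r) = 491 / (2 × 1.42 × 0.842) = 205 nm.

0.205 μm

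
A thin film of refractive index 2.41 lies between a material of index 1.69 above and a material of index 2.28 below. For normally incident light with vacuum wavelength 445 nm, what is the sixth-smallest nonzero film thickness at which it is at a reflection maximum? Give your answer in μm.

At the upper boundary (n = 1.69 to n = 2.41) the reflected ray undergoes a half-wave phase shift.
At the lower boundary (n = 2.41 to n = 2.28) the reflected ray undergoes no phase shift.
Exactly one π shift → a net half-wave offset.
For bright reflection here: 2 n t = (m + ½) λ.
The sixth-smallest nonzero thickness corresponds to m = 5: t = (m + ½) λ / (2 n) = 5.50 × 445 / (2 × 2.41) = 508 nm.

0.508 μm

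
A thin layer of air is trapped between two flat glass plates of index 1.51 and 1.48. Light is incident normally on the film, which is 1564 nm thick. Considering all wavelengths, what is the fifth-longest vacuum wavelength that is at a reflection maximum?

695 nm

Top surface (1.51 → 1.0): reflection off a lower-index medium gives no phase shift.
Ray reflecting at the bottom interface goes from n = 1.0 toward n = 1.48: a half-wave phase shift.
Exactly one π shift → a net half-wave offset.
With one net inversion, constructive interference in reflection requires 2 n t = (m + ½) λ.
λ = 2 n t / (m + ½). The fifth-longest wavelength is m = 4: λ = 2 × 1.0 × 1564 / 4.50 = 695 nm.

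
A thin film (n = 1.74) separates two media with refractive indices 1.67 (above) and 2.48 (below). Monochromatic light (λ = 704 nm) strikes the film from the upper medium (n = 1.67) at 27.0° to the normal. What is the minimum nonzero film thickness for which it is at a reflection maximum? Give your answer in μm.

0.225 μm

Top surface (1.67 → 1.74): reflection off a higher-index medium gives a half-wave phase shift.
Ray reflecting at the bottom interface goes from n = 1.74 toward n = 2.48: a half-wave phase shift.
The two reflections carry the same phase change, so no net offset.
For maximum reflection here: 2 n t cos θ_r = m λ.
Snell's law: 1.67 sin 27.0° = 1.74 sin θ_r → sin θ_r = 0.436, cos θ_r = 0.900.
Minimum nonzero at m = 1: t = λ / (2 n cos θ_r) = 704 / (2 × 1.74 × 0.900) = 225 nm.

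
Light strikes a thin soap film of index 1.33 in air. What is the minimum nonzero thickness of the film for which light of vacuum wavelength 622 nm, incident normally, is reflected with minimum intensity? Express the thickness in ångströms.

2338 Å

Ray reflecting at the top interface goes from n = 1.0 toward n = 1.33: a half-wave phase shift.
Ray reflecting at the bottom interface goes from n = 1.33 toward n = 1.0: no phase shift.
Exactly one π shift → a net half-wave offset.
For dark reflection here: 2 n t = m λ.
Minimum nonzero at m = 1: t = λ / (2 n) = 622 / (2 × 1.33) = 234 nm.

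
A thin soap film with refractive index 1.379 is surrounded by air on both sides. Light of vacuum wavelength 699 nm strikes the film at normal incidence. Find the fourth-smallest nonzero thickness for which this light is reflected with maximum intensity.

At the upper boundary (n = 1.0 to n = 1.379) the reflected ray undergoes a half-wave phase shift.
Ray reflecting at the bottom interface goes from n = 1.379 toward n = 1.0: no phase shift.
Exactly one π shift → a net half-wave offset.
For strong reflection here: 2 n t = (m + ½) λ.
The fourth-smallest nonzero thickness corresponds to m = 3: t = (m + ½) λ / (2 n) = 3.50 × 699 / (2 × 1.379) = 887 nm.

887 nm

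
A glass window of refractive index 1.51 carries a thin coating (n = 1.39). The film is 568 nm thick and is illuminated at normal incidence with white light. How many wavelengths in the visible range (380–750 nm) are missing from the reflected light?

Top surface (1.0 → 1.39): reflection off a higher-index medium gives a half-wave phase shift.
Bottom surface (1.39 → 1.51): reflection off a higher-index medium gives a half-wave phase shift.
Net: no relative phase inversion (both shifts match).
So the condition for destructive reflection is 2 n t = (m + ½) λ.
λ = 2 n t / (m + ½) = 1579 / (m + ½) nm.
m=1: 1053 nm (IR); m=2: 632 nm (visible); m=3: 451 nm (visible); m=4: 351 nm (UV).

2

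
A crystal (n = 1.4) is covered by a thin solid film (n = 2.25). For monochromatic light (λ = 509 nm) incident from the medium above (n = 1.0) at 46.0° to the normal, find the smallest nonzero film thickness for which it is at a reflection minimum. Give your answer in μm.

Ray reflecting at the top interface goes from n = 1.0 toward n = 2.25: a half-wave phase shift.
Ray reflecting at the bottom interface goes from n = 2.25 toward n = 1.4: no phase shift.
The two reflections differ by half a wavelength.
So the condition for destructive reflection is 2 n t cos θ_r = m λ.
Snell's law: 1.0 sin 46.0° = 2.25 sin θ_r → sin θ_r = 0.320, cos θ_r = 0.948.
Minimum nonzero at m = 1: t = λ / (2 n cos θ_r) = 509 / (2 × 2.25 × 0.948) = 119 nm.

0.119 μm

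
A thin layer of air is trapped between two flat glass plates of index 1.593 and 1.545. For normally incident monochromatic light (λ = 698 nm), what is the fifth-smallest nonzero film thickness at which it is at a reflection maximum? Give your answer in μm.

Ray reflecting at the top interface goes from n = 1.593 toward n = 1.0: no phase shift.
At the lower boundary (n = 1.0 to n = 1.545) the reflected ray undergoes a half-wave phase shift.
The two reflections differ by half a wavelength.
For maximum reflection here: 2 n t = (m + ½) λ.
The fifth-smallest nonzero thickness corresponds to m = 4: t = (m + ½) λ / (2 n) = 4.50 × 698 / (2 × 1.0) = 1571 nm.

1.57 μm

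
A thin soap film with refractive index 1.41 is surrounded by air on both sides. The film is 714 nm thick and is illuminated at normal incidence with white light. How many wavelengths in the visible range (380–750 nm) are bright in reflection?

At the upper boundary (n = 1.0 to n = 1.41) the reflected ray undergoes a half-wave phase shift.
Bottom surface (1.41 → 1.0): reflection off a lower-index medium gives no phase shift.
Net: one phase inversion between the two reflected rays.
With one net inversion, constructive interference in reflection requires 2 n t = (m + ½) λ.
λ = 2 n t / (m + ½) = 2013 / (m + ½) nm.
m=2: 805 nm (IR); m=3: 575 nm (visible); m=4: 447 nm (visible); m=5: 366 nm (UV).

2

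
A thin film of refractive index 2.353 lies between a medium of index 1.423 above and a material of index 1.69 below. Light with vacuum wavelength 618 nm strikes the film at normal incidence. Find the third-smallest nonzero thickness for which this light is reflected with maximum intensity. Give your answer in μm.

0.328 μm

Ray reflecting at the top interface goes from n = 1.423 toward n = 2.353: a half-wave phase shift.
Ray reflecting at the bottom interface goes from n = 2.353 toward n = 1.69: no phase shift.
The two reflections differ by half a wavelength.
With one net inversion, constructive interference in reflection requires 2 n t = (m + ½) λ.
The third-smallest nonzero thickness corresponds to m = 2: t = (m + ½) λ / (2 n) = 2.50 × 618 / (2 × 2.353) = 328 nm.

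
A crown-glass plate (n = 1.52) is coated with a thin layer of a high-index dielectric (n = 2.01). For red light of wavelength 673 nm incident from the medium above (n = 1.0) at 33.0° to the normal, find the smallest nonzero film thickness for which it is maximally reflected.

Ray reflecting at the top interface goes from n = 1.0 toward n = 2.01: a half-wave phase shift.
Ray reflecting at the bottom interface goes from n = 2.01 toward n = 1.52: no phase shift.
Exactly one π shift → a net half-wave offset.
For maximum reflection here: 2 n t cos θ_r = (m + ½) λ.
Snell's law: 1.0 sin 33.0° = 2.01 sin θ_r → sin θ_r = 0.271, cos θ_r = 0.963.
Minimum at m = 0: t = λ / (4 n cos θ_r) = 673 / (4 × 2.01 × 0.963) = 87.0 nm.

87.0 nm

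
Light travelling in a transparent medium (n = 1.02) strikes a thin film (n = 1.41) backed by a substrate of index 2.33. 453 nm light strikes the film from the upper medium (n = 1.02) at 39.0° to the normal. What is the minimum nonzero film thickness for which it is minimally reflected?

Top surface (1.02 → 1.41): reflection off a higher-index medium gives a half-wave phase shift.
At the lower boundary (n = 1.41 to n = 2.33) the reflected ray undergoes a half-wave phase shift.
The two reflections carry the same phase change, so no net offset.
For dark reflection here: 2 n t cos θ_r = (m + ½) λ.
Snell's law: 1.02 sin 39.0° = 1.41 sin θ_r → sin θ_r = 0.455, cos θ_r = 0.890.
Minimum at m = 0: t = λ / (4 n cos θ_r) = 453 / (4 × 1.41 × 0.890) = 90.2 nm.

90.2 nm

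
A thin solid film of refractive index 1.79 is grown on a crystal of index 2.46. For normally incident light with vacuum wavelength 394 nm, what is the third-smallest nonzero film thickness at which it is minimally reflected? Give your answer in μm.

0.275 μm

Top surface (1.0 → 1.79): reflection off a higher-index medium gives a half-wave phase shift.
Bottom surface (1.79 → 2.46): reflection off a higher-index medium gives a half-wave phase shift.
Net: no relative phase inversion (both shifts match).
So the condition for destructive reflection is 2 n t = (m + ½) λ.
The third-smallest nonzero thickness corresponds to m = 2: t = (m + ½) λ / (2 n) = 2.50 × 394 / (2 × 1.79) = 275 nm.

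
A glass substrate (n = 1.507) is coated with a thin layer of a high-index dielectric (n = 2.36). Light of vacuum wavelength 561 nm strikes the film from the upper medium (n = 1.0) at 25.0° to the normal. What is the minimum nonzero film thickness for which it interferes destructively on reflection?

121 nm

Ray reflecting at the top interface goes from n = 1.0 toward n = 2.36: a half-wave phase shift.
Bottom surface (2.36 → 1.507): reflection off a lower-index medium gives no phase shift.
Net: one phase inversion between the two reflected rays.
For dark reflection here: 2 n t cos θ_r = m λ.
Snell's law: 1.0 sin 25.0° = 2.36 sin θ_r → sin θ_r = 0.179, cos θ_r = 0.984.
Minimum nonzero at m = 1: t = λ / (2 n cos θ_r) = 561 / (2 × 2.36 × 0.984) = 121 nm.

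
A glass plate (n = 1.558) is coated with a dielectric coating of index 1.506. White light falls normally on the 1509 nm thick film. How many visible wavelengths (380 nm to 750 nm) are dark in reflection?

6

At the upper boundary (n = 1.0 to n = 1.506) the reflected ray undergoes a half-wave phase shift.
Bottom surface (1.506 → 1.558): reflection off a higher-index medium gives a half-wave phase shift.
The two reflections carry the same phase change, so no net offset.
So the condition for destructive reflection is 2 n t = (m + ½) λ.
λ = 2 n t / (m + ½) = 4545 / (m + ½) nm.
m=5: 826 nm (IR); m=6: 699 nm (visible); m=7: 606 nm (visible); m=8: 535 nm (visible); m=9: 478 nm (visible); m=10: 433 nm (visible); m=11: 395 nm (visible); m=12: 364 nm (UV).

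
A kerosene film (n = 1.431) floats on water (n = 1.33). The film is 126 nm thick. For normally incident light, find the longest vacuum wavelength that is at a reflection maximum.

721 nm

At the upper boundary (n = 1.0 to n = 1.431) the reflected ray undergoes a half-wave phase shift.
At the lower boundary (n = 1.431 to n = 1.33) the reflected ray undergoes no phase shift.
Net: one phase inversion between the two reflected rays.
With one net inversion, constructive interference in reflection requires 2 n t = (m + ½) λ.
λ = 2 n t / (m + ½). The longest wavelength is m = 0: λ = 2 × 1.431 × 126 / 0.500 = 721 nm.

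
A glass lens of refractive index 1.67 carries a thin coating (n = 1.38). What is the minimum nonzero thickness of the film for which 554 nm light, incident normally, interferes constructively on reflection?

201 nm

At the upper boundary (n = 1.0 to n = 1.38) the reflected ray undergoes a half-wave phase shift.
At the lower boundary (n = 1.38 to n = 1.67) the reflected ray undergoes a half-wave phase shift.
Net: no relative phase inversion (both shifts match).
With no net inversion, constructive interference in reflection requires 2 n t = m λ.
Minimum nonzero at m = 1: t = λ / (2 n) = 554 / (2 × 1.38) = 201 nm.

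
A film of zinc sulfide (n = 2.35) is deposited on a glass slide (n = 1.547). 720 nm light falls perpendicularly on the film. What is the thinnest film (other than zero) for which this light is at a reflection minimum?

Top surface (1.0 → 2.35): reflection off a higher-index medium gives a half-wave phase shift.
Ray reflecting at the bottom interface goes from n = 2.35 toward n = 1.547: no phase shift.
The two reflections differ by half a wavelength.
For weak reflection here: 2 n t = m λ.
Minimum nonzero at m = 1: t = λ / (2 n) = 720 / (2 × 2.35) = 153 nm.

153 nm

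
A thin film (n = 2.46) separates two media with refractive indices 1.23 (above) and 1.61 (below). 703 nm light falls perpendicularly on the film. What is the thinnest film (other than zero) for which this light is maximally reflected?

At the upper boundary (n = 1.23 to n = 2.46) the reflected ray undergoes a half-wave phase shift.
Bottom surface (2.46 → 1.61): reflection off a lower-index medium gives no phase shift.
Net: one phase inversion between the two reflected rays.
So the condition for constructive reflection is 2 n t = (m + ½) λ.
Minimum at m = 0: t = λ / (4 n) = 703 / (4 × 2.46) = 71.4 nm.

71.4 nm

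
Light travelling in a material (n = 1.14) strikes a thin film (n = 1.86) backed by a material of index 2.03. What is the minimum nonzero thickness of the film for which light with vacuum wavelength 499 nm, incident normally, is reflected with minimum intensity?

Top surface (1.14 → 1.86): reflection off a higher-index medium gives a half-wave phase shift.
Bottom surface (1.86 → 2.03): reflection off a higher-index medium gives a half-wave phase shift.
Zero or two π shifts → no net half-wave offset.
With no net inversion, destructive interference in reflection requires 2 n t = (m + ½) λ.
Minimum at m = 0: t = λ / (4 n) = 499 / (4 × 1.86) = 67.1 nm.

67.1 nm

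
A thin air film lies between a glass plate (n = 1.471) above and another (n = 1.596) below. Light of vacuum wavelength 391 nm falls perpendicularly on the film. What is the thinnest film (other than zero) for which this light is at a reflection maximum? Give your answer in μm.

Top surface (1.471 → 1.0): reflection off a lower-index medium gives no phase shift.
At the lower boundary (n = 1.0 to n = 1.596) the reflected ray undergoes a half-wave phase shift.
Net: one phase inversion between the two reflected rays.
For strong reflection here: 2 n t = (m + ½) λ.
Minimum at m = 0: t = λ / (4 n) = 391 / (4 × 1.0) = 97.8 nm.

0.0978 μm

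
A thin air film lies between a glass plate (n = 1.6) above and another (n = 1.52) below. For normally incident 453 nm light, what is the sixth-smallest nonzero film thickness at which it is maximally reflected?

1246 nm

At the upper boundary (n = 1.6 to n = 1.0) the reflected ray undergoes no phase shift.
At the lower boundary (n = 1.0 to n = 1.52) the reflected ray undergoes a half-wave phase shift.
Net: one phase inversion between the two reflected rays.
With one net inversion, constructive interference in reflection requires 2 n t = (m + ½) λ.
The sixth-smallest nonzero thickness corresponds to m = 5: t = (m + ½) λ / (2 n) = 5.50 × 453 / (2 × 1.0) = 1246 nm.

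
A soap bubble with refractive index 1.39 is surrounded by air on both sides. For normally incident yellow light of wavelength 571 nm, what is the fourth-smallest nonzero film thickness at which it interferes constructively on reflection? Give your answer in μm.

Ray reflecting at the top interface goes from n = 1.0 toward n = 1.39: a half-wave phase shift.
Bottom surface (1.39 → 1.0): reflection off a lower-index medium gives no phase shift.
Exactly one π shift → a net half-wave offset.
With one net inversion, constructive interference in reflection requires 2 n t = (m + ½) λ.
The fourth-smallest nonzero thickness corresponds to m = 3: t = (m + ½) λ / (2 n) = 3.50 × 571 / (2 × 1.39) = 719 nm.

0.719 μm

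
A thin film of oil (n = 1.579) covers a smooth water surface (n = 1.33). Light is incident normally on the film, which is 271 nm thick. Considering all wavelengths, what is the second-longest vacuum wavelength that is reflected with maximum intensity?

571 nm

Ray reflecting at the top interface goes from n = 1.0 toward n = 1.579: a half-wave phase shift.
At the lower boundary (n = 1.579 to n = 1.33) the reflected ray undergoes no phase shift.
Net: one phase inversion between the two reflected rays.
So the condition for constructive reflection is 2 n t = (m + ½) λ.
λ = 2 n t / (m + ½). The second-longest wavelength is m = 1: λ = 2 × 1.579 × 271 / 1.50 = 571 nm.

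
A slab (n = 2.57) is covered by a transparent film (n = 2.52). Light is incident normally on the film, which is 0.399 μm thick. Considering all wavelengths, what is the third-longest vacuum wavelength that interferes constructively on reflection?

At the upper boundary (n = 1.0 to n = 2.52) the reflected ray undergoes a half-wave phase shift.
At the lower boundary (n = 2.52 to n = 2.57) the reflected ray undergoes a half-wave phase shift.
The two reflections carry the same phase change, so no net offset.
For bright reflection here: 2 n t = m λ.
λ = 2 n t / m. The third-longest wavelength is m = 3: λ = 2 × 2.52 × 399 / 3.00 = 670 nm.

670 nm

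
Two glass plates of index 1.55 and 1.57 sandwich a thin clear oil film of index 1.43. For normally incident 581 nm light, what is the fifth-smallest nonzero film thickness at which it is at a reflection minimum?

Ray reflecting at the top interface goes from n = 1.55 toward n = 1.43: no phase shift.
Ray reflecting at the bottom interface goes from n = 1.43 toward n = 1.57: a half-wave phase shift.
Exactly one π shift → a net half-wave offset.
So the condition for destructive reflection is 2 n t = m λ.
The fifth-smallest nonzero thickness corresponds to m = 5: t = m λ / (2 n) = 5.00 × 581 / (2 × 1.43) = 1016 nm.

1016 nm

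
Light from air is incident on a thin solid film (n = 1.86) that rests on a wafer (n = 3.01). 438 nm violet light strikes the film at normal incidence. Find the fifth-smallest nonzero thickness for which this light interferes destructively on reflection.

530 nm

At the upper boundary (n = 1.0 to n = 1.86) the reflected ray undergoes a half-wave phase shift.
Ray reflecting at the bottom interface goes from n = 1.86 toward n = 3.01: a half-wave phase shift.
Zero or two π shifts → no net half-wave offset.
With no net inversion, destructive interference in reflection requires 2 n t = (m + ½) λ.
The fifth-smallest nonzero thickness corresponds to m = 4: t = (m + ½) λ / (2 n) = 4.50 × 438 / (2 × 1.86) = 530 nm.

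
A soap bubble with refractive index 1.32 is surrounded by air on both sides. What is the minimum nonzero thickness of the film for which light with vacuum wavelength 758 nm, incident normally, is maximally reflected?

Top surface (1.0 → 1.32): reflection off a higher-index medium gives a half-wave phase shift.
Ray reflecting at the bottom interface goes from n = 1.32 toward n = 1.0: no phase shift.
Net: one phase inversion between the two reflected rays.
So the condition for constructive reflection is 2 n t = (m + ½) λ.
Minimum at m = 0: t = λ / (4 n) = 758 / (4 × 1.32) = 144 nm.

144 nm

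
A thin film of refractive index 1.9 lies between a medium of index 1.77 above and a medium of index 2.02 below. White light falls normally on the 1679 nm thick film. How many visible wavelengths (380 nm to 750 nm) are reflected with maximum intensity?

8

At the upper boundary (n = 1.77 to n = 1.9) the reflected ray undergoes a half-wave phase shift.
Ray reflecting at the bottom interface goes from n = 1.9 toward n = 2.02: a half-wave phase shift.
Zero or two π shifts → no net half-wave offset.
So the condition for constructive reflection is 2 n t = m λ.
λ = 2 n t / m = 6380 / m nm.
m=8: 798 nm (IR); m=9: 709 nm (visible); m=10: 638 nm (visible); m=11: 580 nm (visible); m=12: 532 nm (visible); m=13: 491 nm (visible); m=14: 456 nm (visible); m=15: 425 nm (visible); m=16: 399 nm (visible); m=17: 375 nm (UV).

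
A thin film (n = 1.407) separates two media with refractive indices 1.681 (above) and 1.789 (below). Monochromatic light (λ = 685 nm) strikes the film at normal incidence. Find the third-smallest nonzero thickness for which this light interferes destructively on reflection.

730 nm

Ray reflecting at the top interface goes from n = 1.681 toward n = 1.407: no phase shift.
At the lower boundary (n = 1.407 to n = 1.789) the reflected ray undergoes a half-wave phase shift.
Exactly one π shift → a net half-wave offset.
With one net inversion, destructive interference in reflection requires 2 n t = m λ.
The third-smallest nonzero thickness corresponds to m = 3: t = m λ / (2 n) = 3.00 × 685 / (2 × 1.407) = 730 nm.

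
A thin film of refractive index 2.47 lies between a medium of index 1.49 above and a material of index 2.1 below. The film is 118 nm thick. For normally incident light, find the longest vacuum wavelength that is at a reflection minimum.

At the upper boundary (n = 1.49 to n = 2.47) the reflected ray undergoes a half-wave phase shift.
At the lower boundary (n = 2.47 to n = 2.1) the reflected ray undergoes no phase shift.
The two reflections differ by half a wavelength.
So the condition for destructive reflection is 2 n t = m λ.
λ = 2 n t / m. The longest wavelength is m = 1: λ = 2 × 2.47 × 118 / 1.00 = 583 nm.

583 nm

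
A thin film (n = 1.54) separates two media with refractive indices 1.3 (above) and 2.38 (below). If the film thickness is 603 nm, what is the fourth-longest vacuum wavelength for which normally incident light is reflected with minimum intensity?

531 nm

At the upper boundary (n = 1.3 to n = 1.54) the reflected ray undergoes a half-wave phase shift.
Bottom surface (1.54 → 2.38): reflection off a higher-index medium gives a half-wave phase shift.
Zero or two π shifts → no net half-wave offset.
For dark reflection here: 2 n t = (m + ½) λ.
λ = 2 n t / (m + ½). The fourth-longest wavelength is m = 3: λ = 2 × 1.54 × 603 / 3.50 = 531 nm.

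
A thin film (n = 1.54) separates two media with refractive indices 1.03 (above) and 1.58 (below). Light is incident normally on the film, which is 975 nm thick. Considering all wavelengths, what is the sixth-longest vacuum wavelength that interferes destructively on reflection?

Top surface (1.03 → 1.54): reflection off a higher-index medium gives a half-wave phase shift.
Ray reflecting at the bottom interface goes from n = 1.54 toward n = 1.58: a half-wave phase shift.
Zero or two π shifts → no net half-wave offset.
For dark reflection here: 2 n t = (m + ½) λ.
λ = 2 n t / (m + ½). The sixth-longest wavelength is m = 5: λ = 2 × 1.54 × 975 / 5.50 = 546 nm.

546 nm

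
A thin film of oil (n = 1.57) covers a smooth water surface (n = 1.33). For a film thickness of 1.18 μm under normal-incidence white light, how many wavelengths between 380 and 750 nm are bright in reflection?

5

At the upper boundary (n = 1.0 to n = 1.57) the reflected ray undergoes a half-wave phase shift.
Ray reflecting at the bottom interface goes from n = 1.57 toward n = 1.33: no phase shift.
The two reflections differ by half a wavelength.
With one net inversion, constructive interference in reflection requires 2 n t = (m + ½) λ.
λ = 2 n t / (m + ½) = 3705 / (m + ½) nm.
m=4: 823 nm (IR); m=5: 674 nm (visible); m=6: 570 nm (visible); m=7: 494 nm (visible); m=8: 436 nm (visible); m=9: 390 nm (visible); m=10: 353 nm (UV).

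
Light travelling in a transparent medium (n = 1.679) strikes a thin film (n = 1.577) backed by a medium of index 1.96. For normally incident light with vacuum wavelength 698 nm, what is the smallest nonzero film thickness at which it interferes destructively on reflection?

221 nm

Top surface (1.679 → 1.577): reflection off a lower-index medium gives no phase shift.
Ray reflecting at the bottom interface goes from n = 1.577 toward n = 1.96: a half-wave phase shift.
Net: one phase inversion between the two reflected rays.
With one net inversion, destructive interference in reflection requires 2 n t = m λ.
The smallest nonzero thickness corresponds to m = 1: t = m λ / (2 n) = 1.00 × 698 / (2 × 1.577) = 221 nm.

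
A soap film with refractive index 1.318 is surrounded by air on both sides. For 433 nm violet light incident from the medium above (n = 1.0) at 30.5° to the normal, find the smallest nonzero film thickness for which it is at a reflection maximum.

Ray reflecting at the top interface goes from n = 1.0 toward n = 1.318: a half-wave phase shift.
Ray reflecting at the bottom interface goes from n = 1.318 toward n = 1.0: no phase shift.
Net: one phase inversion between the two reflected rays.
With one net inversion, constructive interference in reflection requires 2 n t cos θ_r = (m + ½) λ.
Snell's law: 1.0 sin 30.5° = 1.318 sin θ_r → sin θ_r = 0.385, cos θ_r = 0.923.
Minimum at m = 0: t = λ / (4 n cos θ_r) = 433 / (4 × 1.318 × 0.923) = 89.0 nm.

89.0 nm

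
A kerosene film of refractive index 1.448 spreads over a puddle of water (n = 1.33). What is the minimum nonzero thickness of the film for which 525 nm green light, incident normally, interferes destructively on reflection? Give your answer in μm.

Top surface (1.0 → 1.448): reflection off a higher-index medium gives a half-wave phase shift.
Bottom surface (1.448 → 1.33): reflection off a lower-index medium gives no phase shift.
Exactly one π shift → a net half-wave offset.
With one net inversion, destructive interference in reflection requires 2 n t = m λ.
Minimum nonzero at m = 1: t = λ / (2 n) = 525 / (2 × 1.448) = 181 nm.

0.181 μm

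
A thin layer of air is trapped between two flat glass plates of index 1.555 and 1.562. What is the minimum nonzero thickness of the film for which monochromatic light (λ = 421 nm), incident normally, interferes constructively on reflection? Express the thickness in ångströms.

1053 Å

Ray reflecting at the top interface goes from n = 1.555 toward n = 1.0: no phase shift.
Ray reflecting at the bottom interface goes from n = 1.0 toward n = 1.562: a half-wave phase shift.
The two reflections differ by half a wavelength.
With one net inversion, constructive interference in reflection requires 2 n t = (m + ½) λ.
Minimum at m = 0: t = λ / (4 n) = 421 / (4 × 1.0) = 105 nm.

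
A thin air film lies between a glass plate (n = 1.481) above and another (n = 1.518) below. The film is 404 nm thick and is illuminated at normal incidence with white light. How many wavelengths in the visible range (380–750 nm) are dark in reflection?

1

Top surface (1.481 → 1.0): reflection off a lower-index medium gives no phase shift.
Bottom surface (1.0 → 1.518): reflection off a higher-index medium gives a half-wave phase shift.
The two reflections differ by half a wavelength.
For minimum reflection here: 2 n t = m λ.
λ = 2 n t / m = 808 / m nm.
m=1: 808 nm (IR); m=2: 404 nm (visible); m=3: 269 nm (UV).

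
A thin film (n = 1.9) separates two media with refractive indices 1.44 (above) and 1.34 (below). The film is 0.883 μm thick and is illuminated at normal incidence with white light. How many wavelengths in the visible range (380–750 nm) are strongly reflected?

5

At the upper boundary (n = 1.44 to n = 1.9) the reflected ray undergoes a half-wave phase shift.
Bottom surface (1.9 → 1.34): reflection off a lower-index medium gives no phase shift.
Exactly one π shift → a net half-wave offset.
With one net inversion, constructive interference in reflection requires 2 n t = (m + ½) λ.
λ = 2 n t / (m + ½) = 3355 / (m + ½) nm.
m=3: 959 nm (IR); m=4: 746 nm (visible); m=5: 610 nm (visible); m=6: 516 nm (visible); m=7: 447 nm (visible); m=8: 395 nm (visible); m=9: 353 nm (UV).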